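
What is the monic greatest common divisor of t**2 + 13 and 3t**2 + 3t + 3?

1

Apply the Euclidean algorithm:
  t**2 + 13 = (1/3)(3t**2 + 3t + 3) + (-t + 12)
  3t**2 + 3t + 3 = (-3t - 39)(-t + 12) + (471)
  -t + 12 = (-(1/471)t + 4/157)(471) + (0)
The last nonzero remainder is the constant 471, so the polynomials are coprime and gcd = 1.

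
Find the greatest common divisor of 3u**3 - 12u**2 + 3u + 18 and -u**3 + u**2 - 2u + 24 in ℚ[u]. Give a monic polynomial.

Repeated division with remainder:
  3u**3 - 12u**2 + 3u + 18 = (-3)(-u**3 + u**2 - 2u + 24) + (-9u**2 - 3u + 90)
  -u**3 + u**2 - 2u + 24 = ((1/9)u - 4/27)(-9u**2 - 3u + 90) + (-(112/9)u + 112/3)
  -9u**2 - 3u + 90 = ((81/112)u + 135/56)(-(112/9)u + 112/3) + (0)
Last nonzero remainder: -(112/9)u + 112/3. Dividing through by -112/9 gives the monic gcd u - 3.

u - 3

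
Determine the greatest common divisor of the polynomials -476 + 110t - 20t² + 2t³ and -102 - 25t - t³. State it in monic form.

Apply the Euclidean algorithm:
  2t³ - 20t² + 110t - 476 = (-2)(-t³ - 25t - 102) + (-20t² + 60t - 680)
  -t³ - 25t - 102 = ((1/20)t + 3/20)(-20t² + 60t - 680) + (0)
Last nonzero remainder: -20t² + 60t - 680. Dividing through by -20 gives the monic gcd t² - 3t + 34.

34 - 3t + t²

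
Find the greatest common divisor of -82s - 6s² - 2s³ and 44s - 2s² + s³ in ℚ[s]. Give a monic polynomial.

By polynomial division,
  -2s³ - 6s² - 82s = (-2)(s³ - 2s² + 44s) + (-10s² + 6s)
  s³ - 2s² + 44s = (-(1/10)s + 7/50)(-10s² + 6s) + ((1079/25)s)
  -10s² + 6s = (-(250/1079)s + 150/1079)((1079/25)s) + (0)
Last nonzero remainder: (1079/25)s. Dividing through by 1079/25 gives the monic gcd s.

s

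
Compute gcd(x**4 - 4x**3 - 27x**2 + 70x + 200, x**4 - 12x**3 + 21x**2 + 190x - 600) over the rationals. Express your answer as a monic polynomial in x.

x**3 - 6x**2 - 15x + 100

By polynomial division,
  x**4 - 4x**3 - 27x**2 + 70x + 200 = (x**4 - 12x**3 + 21x**2 + 190x - 600) + (8x**3 - 48x**2 - 120x + 800)
  x**4 - 12x**3 + 21x**2 + 190x - 600 = ((1/8)x - 3/4)(8x**3 - 48x**2 - 120x + 800) + (0)
Last nonzero remainder: 8x**3 - 48x**2 - 120x + 800. Dividing through by 8 gives the monic gcd x**3 - 6x**2 - 15x + 100.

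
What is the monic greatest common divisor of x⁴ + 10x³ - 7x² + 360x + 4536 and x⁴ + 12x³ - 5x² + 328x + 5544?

x³ + x² - 16x + 504

Apply the Euclidean algorithm:
  x⁴ + 10x³ - 7x² + 360x + 4536 = (x⁴ + 12x³ - 5x² + 328x + 5544) + (-2x³ - 2x² + 32x - 1008)
  x⁴ + 12x³ - 5x² + 328x + 5544 = (-(1/2)x - 11/2)(-2x³ - 2x² + 32x - 1008) + (0)
Last nonzero remainder: -2x³ - 2x² + 32x - 1008. Dividing through by -2 gives the monic gcd x³ + x² - 16x + 504.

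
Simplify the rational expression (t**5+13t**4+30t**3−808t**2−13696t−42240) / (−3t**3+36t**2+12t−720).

Repeated division with remainder:
  t**5+13t**4+30t**3−808t**2−13696t−42240 = (−(1/3)t**2−(25/3)t−334/3)(−3t**3+36t**2+12t−720) + (3060t**2−18360t−122400)
  −3t**3+36t**2+12t−720 = (−(1/1020)t+1/170)(3060t**2−18360t−122400) + (0)
Last nonzero remainder: 3060t**2−18360t−122400. Dividing through by 3060 gives the monic gcd t**2−6t−40.
Cancel t**2−6t−40 from numerator and denominator to get the reduced form.

(−t**3−19t**2−184t−1056)/(3t−18)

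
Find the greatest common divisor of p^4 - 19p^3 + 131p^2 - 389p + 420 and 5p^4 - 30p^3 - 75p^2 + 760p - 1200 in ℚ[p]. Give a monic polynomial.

Apply the Euclidean algorithm:
  p^4 - 19p^3 + 131p^2 - 389p + 420 = (1/5)(5p^4 - 30p^3 - 75p^2 + 760p - 1200) + (-13p^3 + 146p^2 - 541p + 660)
  5p^4 - 30p^3 - 75p^2 + 760p - 1200 = (-(5/13)p - 340/169)(-13p^3 + 146p^2 - 541p + 660) + ((1800/169)p^2 - (12600/169)p + 21600/169)
  -13p^3 + 146p^2 - 541p + 660 = (-(2197/1800)p + 1859/360)((1800/169)p^2 - (12600/169)p + 21600/169) + (0)
Last nonzero remainder: (1800/169)p^2 - (12600/169)p + 21600/169. Dividing through by 1800/169 gives the monic gcd p^2 - 7p + 12.

p^2 - 7p + 12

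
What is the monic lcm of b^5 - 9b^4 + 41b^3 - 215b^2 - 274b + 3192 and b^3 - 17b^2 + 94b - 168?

By polynomial division,
  b^5 - 9b^4 + 41b^3 - 215b^2 - 274b + 3192 = (b^2 + 8b + 83)(b^3 - 17b^2 + 94b - 168) + (612b^2 - 6732b + 17136)
  b^3 - 17b^2 + 94b - 168 = ((1/612)b - 1/102)(612b^2 - 6732b + 17136) + (0)
Last nonzero remainder: 612b^2 - 6732b + 17136. Dividing through by 612 gives the monic gcd b^2 - 11b + 28.
Then lcm(f, g) = f·g / gcd(f, g); expanding and making the result monic gives the answer.

b^6 - 15b^5 + 95b^4 - 461b^3 + 1016b^2 + 4836b - 19152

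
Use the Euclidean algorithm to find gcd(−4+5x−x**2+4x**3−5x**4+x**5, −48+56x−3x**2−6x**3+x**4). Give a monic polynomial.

4−5x+x**2

Apply the Euclidean algorithm:
  x**5−5x**4+4x**3−x**2+5x−4 = (x+1)(x**4−6x**3−3x**2+56x−48) + (13x**3−54x**2−3x+44)
  x**4−6x**3−3x**2+56x−48 = ((1/13)x−24/169)(13x**3−54x**2−3x+44) + (−(1764/169)x**2+(8820/169)x−7056/169)
  13x**3−54x**2−3x+44 = (−(2197/1764)x−1859/1764)(−(1764/169)x**2+(8820/169)x−7056/169) + (0)
Last nonzero remainder: −(1764/169)x**2+(8820/169)x−7056/169. Dividing through by −1764/169 gives the monic gcd x**2−5x+4.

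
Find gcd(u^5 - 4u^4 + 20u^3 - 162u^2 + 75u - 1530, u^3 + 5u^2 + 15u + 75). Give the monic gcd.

u^2 + 15

Apply the Euclidean algorithm:
  u^5 - 4u^4 + 20u^3 - 162u^2 + 75u - 1530 = (u^2 - 9u + 50)(u^3 + 5u^2 + 15u + 75) + (-352u^2 - 5280)
  u^3 + 5u^2 + 15u + 75 = (-(1/352)u - 5/352)(-352u^2 - 5280) + (0)
Last nonzero remainder: -352u^2 - 5280. Dividing through by -352 gives the monic gcd u^2 + 15.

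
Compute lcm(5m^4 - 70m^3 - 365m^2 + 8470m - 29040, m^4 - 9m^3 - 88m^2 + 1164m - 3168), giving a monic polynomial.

Repeated division with remainder:
  5m^4 - 70m^3 - 365m^2 + 8470m - 29040 = (5)(m^4 - 9m^3 - 88m^2 + 1164m - 3168) + (-25m^3 + 75m^2 + 2650m - 13200)
  m^4 - 9m^3 - 88m^2 + 1164m - 3168 = (-(1/25)m + 6/25)(-25m^3 + 75m^2 + 2650m - 13200) + (0)
Last nonzero remainder: -25m^3 + 75m^2 + 2650m - 13200. Dividing through by -25 gives the monic gcd m^3 - 3m^2 - 106m + 528.
Then lcm(f, g) = f·g / gcd(f, g); expanding and making the result monic gives the answer.

m^5 - 20m^4 + 11m^3 + 2132m^2 - 15972m + 34848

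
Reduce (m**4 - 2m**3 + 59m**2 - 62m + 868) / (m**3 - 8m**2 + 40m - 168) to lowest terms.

(m**2 + 31)/(m - 6)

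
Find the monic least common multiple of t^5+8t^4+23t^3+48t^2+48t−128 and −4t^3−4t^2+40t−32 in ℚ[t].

By polynomial division,
  t^5+8t^4+23t^3+48t^2+48t−128 = (−(1/4)t^2−(7/4)t−13/2)(−4t^3−4t^2+40t−32) + (84t^2+252t−336)
  −4t^3−4t^2+40t−32 = (−(1/21)t+2/21)(84t^2+252t−336) + (0)
Last nonzero remainder: 84t^2+252t−336. Dividing through by 84 gives the monic gcd t^2+3t−4.
Then lcm(f, g) = f·g / gcd(f, g); expanding and making the result monic gives the answer.

t^6+6t^5+7t^4+2t^3−48t^2−224t+256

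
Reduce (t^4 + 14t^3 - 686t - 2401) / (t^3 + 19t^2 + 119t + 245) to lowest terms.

(t^2 - 49)/(t + 5)

Repeated division with remainder:
  t^4 + 14t^3 - 686t - 2401 = (t - 5)(t^3 + 19t^2 + 119t + 245) + (-24t^2 - 336t - 1176)
  t^3 + 19t^2 + 119t + 245 = (-(1/24)t - 5/24)(-24t^2 - 336t - 1176) + (0)
Last nonzero remainder: -24t^2 - 336t - 1176. Dividing through by -24 gives the monic gcd t^2 + 14t + 49.
Cancel t^2 + 14t + 49 from numerator and denominator to get the reduced form.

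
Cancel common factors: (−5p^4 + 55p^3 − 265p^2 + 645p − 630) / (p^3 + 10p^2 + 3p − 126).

By polynomial division,
  −5p^4 + 55p^3 − 265p^2 + 645p − 630 = (−5p + 105)(p^3 + 10p^2 + 3p − 126) + (−1300p^2 − 300p + 12600)
  p^3 + 10p^2 + 3p − 126 = (−(1/1300)p − 127/16900)(−1300p^2 − 300p + 12600) + ((1764/169)p − 5292/169)
  −1300p^2 − 300p + 12600 = (−(54925/441)p − 8450/21)((1764/169)p − 5292/169) + (0)
Last nonzero remainder: (1764/169)p − 5292/169. Dividing through by 1764/169 gives the monic gcd p − 3.
Cancel p − 3 from numerator and denominator to get the reduced form.

(−5p^3 + 40p^2 − 145p + 210)/(p^2 + 13p + 42)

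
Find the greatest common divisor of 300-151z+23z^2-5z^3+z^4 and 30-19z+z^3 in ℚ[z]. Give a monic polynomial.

-3+z

Euclidean algorithm in ℚ[z]:
  z^4-5z^3+23z^2-151z+300 = (z-5)(z^3-19z+30) + (42z^2-276z+450)
  z^3-19z+30 = ((1/42)z+23/147)(42z^2-276z+450) + ((660/49)z-1980/49)
  42z^2-276z+450 = ((343/110)z-245/22)((660/49)z-1980/49) + (0)
Last nonzero remainder: (660/49)z-1980/49. Dividing through by 660/49 gives the monic gcd z-3.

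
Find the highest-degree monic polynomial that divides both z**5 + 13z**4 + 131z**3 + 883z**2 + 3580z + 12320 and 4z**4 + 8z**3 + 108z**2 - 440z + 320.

z**2 + 5z + 40

Euclidean algorithm in ℚ[z]:
  z**5 + 13z**4 + 131z**3 + 883z**2 + 3580z + 12320 = ((1/4)z + 11/4)(4z**4 + 8z**3 + 108z**2 - 440z + 320) + (82z**3 + 696z**2 + 4710z + 11440)
  4z**4 + 8z**3 + 108z**2 - 440z + 320 = ((2/41)z - 532/1681)(82z**3 + 696z**2 + 4710z + 11440) + ((165600/1681)z**2 + (828000/1681)z + 6624000/1681)
  82z**3 + 696z**2 + 4710z + 11440 = ((68921/82800)z + 240383/82800)((165600/1681)z**2 + (828000/1681)z + 6624000/1681) + (0)
Last nonzero remainder: (165600/1681)z**2 + (828000/1681)z + 6624000/1681. Dividing through by 165600/1681 gives the monic gcd z**2 + 5z + 40.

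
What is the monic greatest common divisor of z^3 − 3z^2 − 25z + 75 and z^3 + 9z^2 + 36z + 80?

z + 5

Apply the Euclidean algorithm:
  z^3 − 3z^2 − 25z + 75 = (z^3 + 9z^2 + 36z + 80) + (−12z^2 − 61z − 5)
  z^3 + 9z^2 + 36z + 80 = (−(1/12)z − 47/144)(−12z^2 − 61z − 5) + ((2257/144)z + 11285/144)
  −12z^2 − 61z − 5 = (−(1728/2257)z − 144/2257)((2257/144)z + 11285/144) + (0)
Last nonzero remainder: (2257/144)z + 11285/144. Dividing through by 2257/144 gives the monic gcd z + 5.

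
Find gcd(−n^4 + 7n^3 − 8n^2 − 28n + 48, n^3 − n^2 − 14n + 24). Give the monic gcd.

Euclidean algorithm in ℚ[n]:
  −n^4 + 7n^3 − 8n^2 − 28n + 48 = (−n + 6)(n^3 − n^2 − 14n + 24) + (−16n^2 + 80n − 96)
  n^3 − n^2 − 14n + 24 = (−(1/16)n − 1/4)(−16n^2 + 80n − 96) + (0)
Last nonzero remainder: −16n^2 + 80n − 96. Dividing through by −16 gives the monic gcd n^2 − 5n + 6.

n^2 − 5n + 6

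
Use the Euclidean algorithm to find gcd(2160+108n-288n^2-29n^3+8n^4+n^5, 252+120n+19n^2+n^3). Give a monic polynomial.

Euclidean algorithm in ℚ[n]:
  n^5+8n^4-29n^3-288n^2+108n+2160 = (n^2-11n+60)(n^3+19n^2+120n+252) + (-360n^2-4320n-12960)
  n^3+19n^2+120n+252 = (-(1/360)n-7/360)(-360n^2-4320n-12960) + (0)
Last nonzero remainder: -360n^2-4320n-12960. Dividing through by -360 gives the monic gcd n^2+12n+36.

36+12n+n^2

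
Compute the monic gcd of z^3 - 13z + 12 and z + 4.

z + 4

By polynomial division,
  z^3 - 13z + 12 = (z^2 - 4z + 3)(z + 4) + (0)
The last nonzero remainder z + 4 is already monic.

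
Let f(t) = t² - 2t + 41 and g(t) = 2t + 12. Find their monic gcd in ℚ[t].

Apply the Euclidean algorithm:
  t² - 2t + 41 = ((1/2)t - 4)(2t + 12) + (89)
  2t + 12 = ((2/89)t + 12/89)(89) + (0)
The last nonzero remainder is the constant 89, so the polynomials are coprime and gcd = 1.

1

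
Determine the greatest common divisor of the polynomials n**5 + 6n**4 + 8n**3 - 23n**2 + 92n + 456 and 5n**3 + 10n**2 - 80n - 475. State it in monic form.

n**2 + 7n + 19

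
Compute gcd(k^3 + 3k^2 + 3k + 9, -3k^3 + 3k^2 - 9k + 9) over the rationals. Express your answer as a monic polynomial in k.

k^2 + 3

Euclidean algorithm in ℚ[k]:
  k^3 + 3k^2 + 3k + 9 = (-1/3)(-3k^3 + 3k^2 - 9k + 9) + (4k^2 + 12)
  -3k^3 + 3k^2 - 9k + 9 = (-(3/4)k + 3/4)(4k^2 + 12) + (0)
Last nonzero remainder: 4k^2 + 12. Dividing through by 4 gives the monic gcd k^2 + 3.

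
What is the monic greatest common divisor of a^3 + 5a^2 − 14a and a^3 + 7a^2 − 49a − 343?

a + 7

Apply the Euclidean algorithm:
  a^3 + 5a^2 − 14a = (a^3 + 7a^2 − 49a − 343) + (−2a^2 + 35a + 343)
  a^3 + 7a^2 − 49a − 343 = (−(1/2)a − 49/4)(−2a^2 + 35a + 343) + ((2205/4)a + 15435/4)
  −2a^2 + 35a + 343 = (−(8/2205)a + 4/45)((2205/4)a + 15435/4) + (0)
Last nonzero remainder: (2205/4)a + 15435/4. Dividing through by 2205/4 gives the monic gcd a + 7.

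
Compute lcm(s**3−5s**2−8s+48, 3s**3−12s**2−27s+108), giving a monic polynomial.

s**4−8s**3+7s**2+72s−144

Apply the Euclidean algorithm:
  s**3−5s**2−8s+48 = (1/3)(3s**3−12s**2−27s+108) + (−s**2+s+12)
  3s**3−12s**2−27s+108 = (−3s+9)(−s**2+s+12) + (0)
Last nonzero remainder: −s**2+s+12. Dividing through by −1 gives the monic gcd s**2−s−12.
Then lcm(f, g) = f·g / gcd(f, g); expanding and making the result monic gives the answer.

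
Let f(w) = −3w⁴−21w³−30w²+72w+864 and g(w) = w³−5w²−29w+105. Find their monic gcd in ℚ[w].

w−3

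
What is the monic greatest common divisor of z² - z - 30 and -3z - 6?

1

Repeated division with remainder:
  z² - z - 30 = (-(1/3)z + 1)(-3z - 6) + (-24)
  -3z - 6 = ((1/8)z + 1/4)(-24) + (0)
The last nonzero remainder is the constant -24, so the polynomials are coprime and gcd = 1.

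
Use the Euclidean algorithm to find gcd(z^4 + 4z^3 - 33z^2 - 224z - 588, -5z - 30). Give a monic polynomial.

z + 6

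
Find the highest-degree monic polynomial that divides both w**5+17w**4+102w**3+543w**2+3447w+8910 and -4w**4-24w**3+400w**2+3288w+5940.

Repeated division with remainder:
  w**5+17w**4+102w**3+543w**2+3447w+8910 = (-(1/4)w-11/4)(-4w**4-24w**3+400w**2+3288w+5940) + (136w**3+2465w**2+13974w+25245)
  -4w**4-24w**3+400w**2+3288w+5940 = (-(1/34)w+97/272)(136w**3+2465w**2+13974w+25245) + (-(1089/16)w**2-(7623/8)w-49005/16)
  136w**3+2465w**2+13974w+25245 = (-(2176/1089)w-272/33)(-(1089/16)w**2-(7623/8)w-49005/16) + (0)
Last nonzero remainder: -(1089/16)w**2-(7623/8)w-49005/16. Dividing through by -1089/16 gives the monic gcd w**2+14w+45.

w**2+14w+45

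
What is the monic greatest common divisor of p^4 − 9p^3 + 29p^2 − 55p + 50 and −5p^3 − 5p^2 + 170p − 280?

p − 2

Apply the Euclidean algorithm:
  p^4 − 9p^3 + 29p^2 − 55p + 50 = (−(1/5)p + 2)(−5p^3 − 5p^2 + 170p − 280) + (73p^2 − 451p + 610)
  −5p^3 − 5p^2 + 170p − 280 = (−(5/73)p − 2620/5329)(73p^2 − 451p + 610) + (−(53040/5329)p + 106080/5329)
  73p^2 − 451p + 610 = (−(389017/53040)p + 325069/10608)(−(53040/5329)p + 106080/5329) + (0)
Last nonzero remainder: −(53040/5329)p + 106080/5329. Dividing through by −53040/5329 gives the monic gcd p − 2.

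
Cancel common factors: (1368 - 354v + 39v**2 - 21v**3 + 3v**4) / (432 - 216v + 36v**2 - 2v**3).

Apply the Euclidean algorithm:
  3v**4 - 21v**3 + 39v**2 - 354v + 1368 = (-(3/2)v - 33/2)(-2v**3 + 36v**2 - 216v + 432) + (309v**2 - 3270v + 8496)
  -2v**3 + 36v**2 - 216v + 432 = (-(2/309)v + 1528/31827)(309v**2 - 3270v + 8496) + (-(42632/10609)v + 255792/10609)
  309v**2 - 3270v + 8496 = (-(3278181/42632)v + 1877793/5329)(-(42632/10609)v + 255792/10609) + (0)
Last nonzero remainder: -(42632/10609)v + 255792/10609. Dividing through by -42632/10609 gives the monic gcd v - 6.
Cancel v - 6 from numerator and denominator to get the reduced form.

(228 - 21v + 3v**2 - 3v**3)/(72 - 24v + 2v**2)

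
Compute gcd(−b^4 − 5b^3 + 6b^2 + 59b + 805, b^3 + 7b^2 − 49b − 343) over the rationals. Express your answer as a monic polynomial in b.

b + 7

Repeated division with remainder:
  −b^4 − 5b^3 + 6b^2 + 59b + 805 = (−b + 2)(b^3 + 7b^2 − 49b − 343) + (−57b^2 − 186b + 1491)
  b^3 + 7b^2 − 49b − 343 = (−(1/57)b − 71/1083)(−57b^2 − 186b + 1491) + (−(12648/361)b − 88536/361)
  −57b^2 − 186b + 1491 = ((6859/4216)b − 25631/4216)(−(12648/361)b − 88536/361) + (0)
Last nonzero remainder: −(12648/361)b − 88536/361. Dividing through by −12648/361 gives the monic gcd b + 7.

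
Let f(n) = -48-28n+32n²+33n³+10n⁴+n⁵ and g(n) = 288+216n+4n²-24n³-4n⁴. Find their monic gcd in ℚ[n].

24+26n+9n²+n³

By polynomial division,
  n⁵+10n⁴+33n³+32n²-28n-48 = (-(1/4)n-1)(-4n⁴-24n³+4n²+216n+288) + (10n³+90n²+260n+240)
  -4n⁴-24n³+4n²+216n+288 = (-(2/5)n+6/5)(10n³+90n²+260n+240) + (0)
Last nonzero remainder: 10n³+90n²+260n+240. Dividing through by 10 gives the monic gcd n³+9n²+26n+24.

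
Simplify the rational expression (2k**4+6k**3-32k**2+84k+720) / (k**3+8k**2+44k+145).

(2k**3-4k**2-12k+144)/(k**2+3k+29)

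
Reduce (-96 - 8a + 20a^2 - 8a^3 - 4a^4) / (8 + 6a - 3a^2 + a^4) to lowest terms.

(-12 - 4a)/(1 + a)

Repeated division with remainder:
  -4a^4 - 8a^3 + 20a^2 - 8a - 96 = (-4)(a^4 - 3a^2 + 6a + 8) + (-8a^3 + 8a^2 + 16a - 64)
  a^4 - 3a^2 + 6a + 8 = (-(1/8)a - 1/8)(-8a^3 + 8a^2 + 16a - 64) + (0)
Last nonzero remainder: -8a^3 + 8a^2 + 16a - 64. Dividing through by -8 gives the monic gcd a^3 - a^2 - 2a + 8.
Cancel a^3 - a^2 - 2a + 8 from numerator and denominator to get the reduced form.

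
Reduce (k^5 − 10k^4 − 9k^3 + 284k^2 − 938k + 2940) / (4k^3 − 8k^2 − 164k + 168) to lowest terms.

(k^3 − 9k^2 + 24k − 70)/(4k − 4)

By polynomial division,
  k^5 − 10k^4 − 9k^3 + 284k^2 − 938k + 2940 = ((1/4)k^2 − 2k + 4)(4k^3 − 8k^2 − 164k + 168) + (−54k^2 + 54k + 2268)
  4k^3 − 8k^2 − 164k + 168 = (−(2/27)k + 2/27)(−54k^2 + 54k + 2268) + (0)
Last nonzero remainder: −54k^2 + 54k + 2268. Dividing through by −54 gives the monic gcd k^2 − k − 42.
Cancel k^2 − k − 42 from numerator and denominator to get the reduced form.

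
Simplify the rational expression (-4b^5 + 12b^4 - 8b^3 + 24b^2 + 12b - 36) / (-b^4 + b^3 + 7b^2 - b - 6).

By polynomial division,
  -4b^5 + 12b^4 - 8b^3 + 24b^2 + 12b - 36 = (4b - 8)(-b^4 + b^3 + 7b^2 - b - 6) + (-28b^3 + 84b^2 + 28b - 84)
  -b^4 + b^3 + 7b^2 - b - 6 = ((1/28)b + 1/14)(-28b^3 + 84b^2 + 28b - 84) + (0)
Last nonzero remainder: -28b^3 + 84b^2 + 28b - 84. Dividing through by -28 gives the monic gcd b^3 - 3b^2 - b + 3.
Cancel b^3 - 3b^2 - b + 3 from numerator and denominator to get the reduced form.

(4b^2 + 12)/(b + 2)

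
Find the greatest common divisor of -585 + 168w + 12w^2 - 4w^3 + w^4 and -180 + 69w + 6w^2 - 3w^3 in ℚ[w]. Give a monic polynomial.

-15 + 2w + w^2

Apply the Euclidean algorithm:
  w^4 - 4w^3 + 12w^2 + 168w - 585 = (-(1/3)w + 2/3)(-3w^3 + 6w^2 + 69w - 180) + (31w^2 + 62w - 465)
  -3w^3 + 6w^2 + 69w - 180 = (-(3/31)w + 12/31)(31w^2 + 62w - 465) + (0)
Last nonzero remainder: 31w^2 + 62w - 465. Dividing through by 31 gives the monic gcd w^2 + 2w - 15.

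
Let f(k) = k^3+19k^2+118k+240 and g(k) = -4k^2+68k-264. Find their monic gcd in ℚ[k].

1

Euclidean algorithm in ℚ[k]:
  k^3+19k^2+118k+240 = (-(1/4)k-9)(-4k^2+68k-264) + (664k-2136)
  -4k^2+68k-264 = (-(1/166)k+572/6889)(664k-2136) + (-596904/6889)
  664k-2136 = (-(571787/74613)k+613121/24871)(-596904/6889) + (0)
The last nonzero remainder is the constant -596904/6889, so the polynomials are coprime and gcd = 1.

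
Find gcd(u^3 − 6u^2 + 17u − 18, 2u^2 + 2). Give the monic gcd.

1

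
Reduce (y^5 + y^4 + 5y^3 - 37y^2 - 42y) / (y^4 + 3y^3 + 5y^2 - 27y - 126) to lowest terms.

Euclidean algorithm in ℚ[y]:
  y^5 + y^4 + 5y^3 - 37y^2 - 42y = (y - 2)(y^4 + 3y^3 + 5y^2 - 27y - 126) + (6y^3 + 30y - 252)
  y^4 + 3y^3 + 5y^2 - 27y - 126 = ((1/6)y + 1/2)(6y^3 + 30y - 252) + (0)
Last nonzero remainder: 6y^3 + 30y - 252. Dividing through by 6 gives the monic gcd y^3 + 5y - 42.
Cancel y^3 + 5y - 42 from numerator and denominator to get the reduced form.

(y^2 + y)/(y + 3)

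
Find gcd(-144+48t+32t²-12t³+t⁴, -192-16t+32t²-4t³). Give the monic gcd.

-12-4t+t²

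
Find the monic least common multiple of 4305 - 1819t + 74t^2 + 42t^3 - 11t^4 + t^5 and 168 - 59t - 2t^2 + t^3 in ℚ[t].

34440 - 10247t - 1227t^2 + 410t^3 - 46t^4 - 3t^5 + t^6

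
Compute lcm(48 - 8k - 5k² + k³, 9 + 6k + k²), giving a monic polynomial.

By polynomial division,
  k³ - 5k² - 8k + 48 = (k - 11)(k² + 6k + 9) + (49k + 147)
  k² + 6k + 9 = ((1/49)k + 3/49)(49k + 147) + (0)
Last nonzero remainder: 49k + 147. Dividing through by 49 gives the monic gcd k + 3.
Then lcm(f, g) = f·g / gcd(f, g); expanding and making the result monic gives the answer.

144 + 24k - 23k² - 2k³ + k⁴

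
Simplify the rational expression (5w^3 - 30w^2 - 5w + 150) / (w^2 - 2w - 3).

Apply the Euclidean algorithm:
  5w^3 - 30w^2 - 5w + 150 = (5w - 20)(w^2 - 2w - 3) + (-30w + 90)
  w^2 - 2w - 3 = (-(1/30)w - 1/30)(-30w + 90) + (0)
Last nonzero remainder: -30w + 90. Dividing through by -30 gives the monic gcd w - 3.
Cancel w - 3 from numerator and denominator to get the reduced form.

(5w^2 - 15w - 50)/(w + 1)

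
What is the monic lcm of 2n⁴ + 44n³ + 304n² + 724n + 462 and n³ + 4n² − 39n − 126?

Euclidean algorithm in ℚ[n]:
  2n⁴ + 44n³ + 304n² + 724n + 462 = (2n + 36)(n³ + 4n² − 39n − 126) + (238n² + 2380n + 4998)
  n³ + 4n² − 39n − 126 = ((1/238)n − 3/119)(238n² + 2380n + 4998) + (0)
Last nonzero remainder: 238n² + 2380n + 4998. Dividing through by 238 gives the monic gcd n² + 10n + 21.
Then lcm(f, g) = f·g / gcd(f, g); expanding and making the result monic gives the answer.

n⁵ + 16n⁴ + 20n³ − 550n² − 1941n − 1386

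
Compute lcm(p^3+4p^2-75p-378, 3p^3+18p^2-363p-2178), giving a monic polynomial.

p^5+4p^4-196p^3-862p^2+9075p+45738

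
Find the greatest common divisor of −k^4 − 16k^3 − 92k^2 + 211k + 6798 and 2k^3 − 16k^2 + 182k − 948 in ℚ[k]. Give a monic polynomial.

Repeated division with remainder:
  −k^4 − 16k^3 − 92k^2 + 211k + 6798 = (−(1/2)k − 12)(2k^3 − 16k^2 + 182k − 948) + (−193k^2 + 1921k − 4578)
  2k^3 − 16k^2 + 182k − 948 = (−(2/193)k − 754/37249)(−193k^2 + 1921k − 4578) + ((6460644/37249)k − 38763864/37249)
  −193k^2 + 1921k − 4578 = (−(7189057/6460644)k + 28420987/6460644)((6460644/37249)k − 38763864/37249) + (0)
Last nonzero remainder: (6460644/37249)k − 38763864/37249. Dividing through by 6460644/37249 gives the monic gcd k − 6.

k − 6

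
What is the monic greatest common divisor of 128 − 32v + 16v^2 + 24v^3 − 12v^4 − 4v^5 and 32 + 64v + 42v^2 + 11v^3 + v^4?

8 + 6v + v^2

Repeated division with remainder:
  −4v^5 − 12v^4 + 24v^3 + 16v^2 − 32v + 128 = (−4v + 32)(v^4 + 11v^3 + 42v^2 + 64v + 32) + (−160v^3 − 1072v^2 − 1952v − 896)
  v^4 + 11v^3 + 42v^2 + 64v + 32 = (−(1/160)v − 43/1600)(−160v^3 − 1072v^2 − 1952v − 896) + ((99/100)v^2 + (297/50)v + 198/25)
  −160v^3 − 1072v^2 − 1952v − 896 = (−(16000/99)v − 11200/99)((99/100)v^2 + (297/50)v + 198/25) + (0)
Last nonzero remainder: (99/100)v^2 + (297/50)v + 198/25. Dividing through by 99/100 gives the monic gcd v^2 + 6v + 8.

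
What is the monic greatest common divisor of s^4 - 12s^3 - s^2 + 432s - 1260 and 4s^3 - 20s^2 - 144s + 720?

s^3 - 5s^2 - 36s + 180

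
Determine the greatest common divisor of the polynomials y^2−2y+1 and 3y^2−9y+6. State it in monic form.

y−1

Apply the Euclidean algorithm:
  y^2−2y+1 = (1/3)(3y^2−9y+6) + (y−1)
  3y^2−9y+6 = (3y−6)(y−1) + (0)
The last nonzero remainder y−1 is already monic.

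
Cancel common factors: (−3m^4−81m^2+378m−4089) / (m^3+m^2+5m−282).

Euclidean algorithm in ℚ[m]:
  −3m^4−81m^2+378m−4089 = (−3m+3)(m^3+m^2+5m−282) + (−69m^2−483m−3243)
  m^3+m^2+5m−282 = (−(1/69)m+2/23)(−69m^2−483m−3243) + (0)
Last nonzero remainder: −69m^2−483m−3243. Dividing through by −69 gives the monic gcd m^2+7m+47.
Cancel m^2+7m+47 from numerator and denominator to get the reduced form.

(−3m^2+21m−87)/(m−6)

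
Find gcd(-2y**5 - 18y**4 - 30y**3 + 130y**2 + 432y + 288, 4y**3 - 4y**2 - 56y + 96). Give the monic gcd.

y**2 + y - 12

By polynomial division,
  -2y**5 - 18y**4 - 30y**3 + 130y**2 + 432y + 288 = (-(1/2)y**2 - 5y - 39/2)(4y**3 - 4y**2 - 56y + 96) + (-180y**2 - 180y + 2160)
  4y**3 - 4y**2 - 56y + 96 = (-(1/45)y + 2/45)(-180y**2 - 180y + 2160) + (0)
Last nonzero remainder: -180y**2 - 180y + 2160. Dividing through by -180 gives the monic gcd y**2 + y - 12.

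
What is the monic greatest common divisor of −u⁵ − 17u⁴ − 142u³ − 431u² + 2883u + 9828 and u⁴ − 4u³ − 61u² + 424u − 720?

Repeated division with remainder:
  −u⁵ − 17u⁴ − 142u³ − 431u² + 2883u + 9828 = (−u − 21)(u⁴ − 4u³ − 61u² + 424u − 720) + (−287u³ − 1288u² + 11067u − 5292)
  u⁴ − 4u³ − 61u² + 424u − 720 = (−(1/287)u + 348/11767)(−287u³ − 1288u² + 11067u − 5292) + ((26312/1681)u² + (131560/1681)u − 947232/1681)
  −287u³ − 1288u² + 11067u − 5292 = (−(482447/26312)u + 247107/26312)((26312/1681)u² + (131560/1681)u − 947232/1681) + (0)
Last nonzero remainder: (26312/1681)u² + (131560/1681)u − 947232/1681. Dividing through by 26312/1681 gives the monic gcd u² + 5u − 36.

u² + 5u − 36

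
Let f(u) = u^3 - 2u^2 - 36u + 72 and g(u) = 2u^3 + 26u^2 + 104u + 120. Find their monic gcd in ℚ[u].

Euclidean algorithm in ℚ[u]:
  u^3 - 2u^2 - 36u + 72 = (1/2)(2u^3 + 26u^2 + 104u + 120) + (-15u^2 - 88u + 12)
  2u^3 + 26u^2 + 104u + 120 = (-(2/15)u - 214/225)(-15u^2 - 88u + 12) + ((4928/225)u + 9856/75)
  -15u^2 - 88u + 12 = (-(3375/4928)u + 225/2464)((4928/225)u + 9856/75) + (0)
Last nonzero remainder: (4928/225)u + 9856/75. Dividing through by 4928/225 gives the monic gcd u + 6.

u + 6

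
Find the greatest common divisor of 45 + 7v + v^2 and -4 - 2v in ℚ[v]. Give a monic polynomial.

By polynomial division,
  v^2 + 7v + 45 = (-(1/2)v - 5/2)(-2v - 4) + (35)
  -2v - 4 = (-(2/35)v - 4/35)(35) + (0)
The last nonzero remainder is the constant 35, so the polynomials are coprime and gcd = 1.

1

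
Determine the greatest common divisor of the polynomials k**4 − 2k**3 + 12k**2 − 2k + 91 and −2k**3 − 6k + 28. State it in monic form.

k**2 + 2k + 7

Euclidean algorithm in ℚ[k]:
  k**4 − 2k**3 + 12k**2 − 2k + 91 = (−(1/2)k + 1)(−2k**3 − 6k + 28) + (9k**2 + 18k + 63)
  −2k**3 − 6k + 28 = (−(2/9)k + 4/9)(9k**2 + 18k + 63) + (0)
Last nonzero remainder: 9k**2 + 18k + 63. Dividing through by 9 gives the monic gcd k**2 + 2k + 7.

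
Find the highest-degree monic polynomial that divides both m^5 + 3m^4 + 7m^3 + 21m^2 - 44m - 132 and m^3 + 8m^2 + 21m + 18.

Repeated division with remainder:
  m^5 + 3m^4 + 7m^3 + 21m^2 - 44m - 132 = (m^2 - 5m + 26)(m^3 + 8m^2 + 21m + 18) + (-100m^2 - 500m - 600)
  m^3 + 8m^2 + 21m + 18 = (-(1/100)m - 3/100)(-100m^2 - 500m - 600) + (0)
Last nonzero remainder: -100m^2 - 500m - 600. Dividing through by -100 gives the monic gcd m^2 + 5m + 6.

m^2 + 5m + 6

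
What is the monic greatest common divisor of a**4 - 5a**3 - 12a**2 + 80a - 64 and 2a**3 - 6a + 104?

a + 4

By polynomial division,
  a**4 - 5a**3 - 12a**2 + 80a - 64 = ((1/2)a - 5/2)(2a**3 - 6a + 104) + (-9a**2 + 13a + 196)
  2a**3 - 6a + 104 = (-(2/9)a - 26/81)(-9a**2 + 13a + 196) + ((3380/81)a + 13520/81)
  -9a**2 + 13a + 196 = (-(729/3380)a + 3969/3380)((3380/81)a + 13520/81) + (0)
Last nonzero remainder: (3380/81)a + 13520/81. Dividing through by 3380/81 gives the monic gcd a + 4.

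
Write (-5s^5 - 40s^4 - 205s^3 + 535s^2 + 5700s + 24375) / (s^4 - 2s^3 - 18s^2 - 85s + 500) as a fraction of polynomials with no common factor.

(-5s^2 - 30s - 195)/(s - 4)

Repeated division with remainder:
  -5s^5 - 40s^4 - 205s^3 + 535s^2 + 5700s + 24375 = (-5s - 50)(s^4 - 2s^3 - 18s^2 - 85s + 500) + (-395s^3 - 790s^2 + 3950s + 49375)
  s^4 - 2s^3 - 18s^2 - 85s + 500 = (-(1/395)s + 4/395)(-395s^3 - 790s^2 + 3950s + 49375) + (0)
Last nonzero remainder: -395s^3 - 790s^2 + 3950s + 49375. Dividing through by -395 gives the monic gcd s^3 + 2s^2 - 10s - 125.
Cancel s^3 + 2s^2 - 10s - 125 from numerator and denominator to get the reduced form.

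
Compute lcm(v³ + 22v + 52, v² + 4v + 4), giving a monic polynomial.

Apply the Euclidean algorithm:
  v³ + 22v + 52 = (v - 4)(v² + 4v + 4) + (34v + 68)
  v² + 4v + 4 = ((1/34)v + 1/17)(34v + 68) + (0)
Last nonzero remainder: 34v + 68. Dividing through by 34 gives the monic gcd v + 2.
Then lcm(f, g) = f·g / gcd(f, g); expanding and making the result monic gives the answer.

v⁴ + 2v³ + 22v² + 96v + 104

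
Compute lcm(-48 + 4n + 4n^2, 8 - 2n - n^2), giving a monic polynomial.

Repeated division with remainder:
  4n^2 + 4n - 48 = (-4)(-n^2 - 2n + 8) + (-4n - 16)
  -n^2 - 2n + 8 = ((1/4)n - 1/2)(-4n - 16) + (0)
Last nonzero remainder: -4n - 16. Dividing through by -4 gives the monic gcd n + 4.
Then lcm(f, g) = f·g / gcd(f, g); expanding and making the result monic gives the answer.

24 - 14n - n^2 + n^3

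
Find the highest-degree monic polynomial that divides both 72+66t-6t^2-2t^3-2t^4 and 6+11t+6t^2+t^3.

1+t

Apply the Euclidean algorithm:
  -2t^4-2t^3-6t^2+66t+72 = (-2t+10)(t^3+6t^2+11t+6) + (-44t^2-32t+12)
  t^3+6t^2+11t+6 = (-(1/44)t-29/242)(-44t^2-32t+12) + ((900/121)t+900/121)
  -44t^2-32t+12 = (-(1331/225)t+121/75)((900/121)t+900/121) + (0)
Last nonzero remainder: (900/121)t+900/121. Dividing through by 900/121 gives the monic gcd t+1.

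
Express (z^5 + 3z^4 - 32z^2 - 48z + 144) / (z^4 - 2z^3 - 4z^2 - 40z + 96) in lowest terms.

(z^2 + z - 6)/(z - 4)

Euclidean algorithm in ℚ[z]:
  z^5 + 3z^4 - 32z^2 - 48z + 144 = (z + 5)(z^4 - 2z^3 - 4z^2 - 40z + 96) + (14z^3 + 28z^2 + 56z - 336)
  z^4 - 2z^3 - 4z^2 - 40z + 96 = ((1/14)z - 2/7)(14z^3 + 28z^2 + 56z - 336) + (0)
Last nonzero remainder: 14z^3 + 28z^2 + 56z - 336. Dividing through by 14 gives the monic gcd z^3 + 2z^2 + 4z - 24.
Cancel z^3 + 2z^2 + 4z - 24 from numerator and denominator to get the reduced form.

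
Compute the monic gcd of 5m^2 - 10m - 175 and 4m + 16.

1

Repeated division with remainder:
  5m^2 - 10m - 175 = ((5/4)m - 15/2)(4m + 16) + (-55)
  4m + 16 = (-(4/55)m - 16/55)(-55) + (0)
The last nonzero remainder is the constant -55, so the polynomials are coprime and gcd = 1.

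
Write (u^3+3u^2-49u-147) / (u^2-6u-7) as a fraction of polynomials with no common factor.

Repeated division with remainder:
  u^3+3u^2-49u-147 = (u+9)(u^2-6u-7) + (12u-84)
  u^2-6u-7 = ((1/12)u+1/12)(12u-84) + (0)
Last nonzero remainder: 12u-84. Dividing through by 12 gives the monic gcd u-7.
Cancel u-7 from numerator and denominator to get the reduced form.

(u^2+10u+21)/(u+1)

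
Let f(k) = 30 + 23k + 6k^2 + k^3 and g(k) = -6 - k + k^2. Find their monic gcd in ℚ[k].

2 + k

Repeated division with remainder:
  k^3 + 6k^2 + 23k + 30 = (k + 7)(k^2 - k - 6) + (36k + 72)
  k^2 - k - 6 = ((1/36)k - 1/12)(36k + 72) + (0)
Last nonzero remainder: 36k + 72. Dividing through by 36 gives the monic gcd k + 2.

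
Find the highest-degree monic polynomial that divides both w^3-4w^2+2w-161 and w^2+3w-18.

1

Euclidean algorithm in ℚ[w]:
  w^3-4w^2+2w-161 = (w-7)(w^2+3w-18) + (41w-287)
  w^2+3w-18 = ((1/41)w+10/41)(41w-287) + (52)
  41w-287 = ((41/52)w-287/52)(52) + (0)
The last nonzero remainder is the constant 52, so the polynomials are coprime and gcd = 1.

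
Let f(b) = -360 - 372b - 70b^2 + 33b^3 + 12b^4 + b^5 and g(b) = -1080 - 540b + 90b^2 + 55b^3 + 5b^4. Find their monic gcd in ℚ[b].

-36 - 12b + 5b^2 + b^3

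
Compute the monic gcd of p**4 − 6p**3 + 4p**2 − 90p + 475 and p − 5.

Euclidean algorithm in ℚ[p]:
  p**4 − 6p**3 + 4p**2 − 90p + 475 = (p**3 − p**2 − p − 95)(p − 5) + (0)
The last nonzero remainder p − 5 is already monic.

p − 5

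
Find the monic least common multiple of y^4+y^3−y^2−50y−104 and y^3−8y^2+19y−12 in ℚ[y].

y^6−3y^5−2y^4−43y^3+93y^2+266y−312

Apply the Euclidean algorithm:
  y^4+y^3−y^2−50y−104 = (y+9)(y^3−8y^2+19y−12) + (52y^2−209y+4)
  y^3−8y^2+19y−12 = ((1/52)y−207/2704)(52y^2−209y+4) + ((7905/2704)y−7905/676)
  52y^2−209y+4 = ((140608/7905)y−2704/7905)((7905/2704)y−7905/676) + (0)
Last nonzero remainder: (7905/2704)y−7905/676. Dividing through by 7905/2704 gives the monic gcd y−4.
Then lcm(f, g) = f·g / gcd(f, g); expanding and making the result monic gives the answer.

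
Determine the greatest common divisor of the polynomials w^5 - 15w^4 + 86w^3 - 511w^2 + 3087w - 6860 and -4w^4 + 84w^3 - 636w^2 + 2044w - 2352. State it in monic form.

w^3 - 18w^2 + 105w - 196

Apply the Euclidean algorithm:
  w^5 - 15w^4 + 86w^3 - 511w^2 + 3087w - 6860 = (-(1/4)w - 3/2)(-4w^4 + 84w^3 - 636w^2 + 2044w - 2352) + (53w^3 - 954w^2 + 5565w - 10388)
  -4w^4 + 84w^3 - 636w^2 + 2044w - 2352 = (-(4/53)w + 12/53)(53w^3 - 954w^2 + 5565w - 10388) + (0)
Last nonzero remainder: 53w^3 - 954w^2 + 5565w - 10388. Dividing through by 53 gives the monic gcd w^3 - 18w^2 + 105w - 196.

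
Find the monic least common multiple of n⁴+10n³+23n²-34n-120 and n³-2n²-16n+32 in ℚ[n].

By polynomial division,
  n⁴+10n³+23n²-34n-120 = (n+12)(n³-2n²-16n+32) + (63n²+126n-504)
  n³-2n²-16n+32 = ((1/63)n-4/63)(63n²+126n-504) + (0)
Last nonzero remainder: 63n²+126n-504. Dividing through by 63 gives the monic gcd n²+2n-8.
Then lcm(f, g) = f·g / gcd(f, g); expanding and making the result monic gives the answer.

n⁵+6n⁴-17n³-126n²+16n+480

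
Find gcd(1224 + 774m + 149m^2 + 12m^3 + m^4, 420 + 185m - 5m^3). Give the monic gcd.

Euclidean algorithm in ℚ[m]:
  m^4 + 12m^3 + 149m^2 + 774m + 1224 = (-(1/5)m - 12/5)(-5m^3 + 185m + 420) + (186m^2 + 1302m + 2232)
  -5m^3 + 185m + 420 = (-(5/186)m + 35/186)(186m^2 + 1302m + 2232) + (0)
Last nonzero remainder: 186m^2 + 1302m + 2232. Dividing through by 186 gives the monic gcd m^2 + 7m + 12.

12 + 7m + m^2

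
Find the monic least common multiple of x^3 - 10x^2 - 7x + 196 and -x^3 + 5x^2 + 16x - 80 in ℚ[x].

x^5 - 19x^4 + 103x^3 + 59x^2 - 1904x + 3920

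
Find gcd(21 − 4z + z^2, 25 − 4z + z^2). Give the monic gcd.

Repeated division with remainder:
  z^2 − 4z + 21 = (z^2 − 4z + 25) + (−4)
  z^2 − 4z + 25 = (−(1/4)z^2 + z − 25/4)(−4) + (0)
The last nonzero remainder is the constant −4, so the polynomials are coprime and gcd = 1.

1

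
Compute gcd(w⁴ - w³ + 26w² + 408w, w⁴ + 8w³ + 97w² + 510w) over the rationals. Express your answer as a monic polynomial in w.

w² + 6w

Repeated division with remainder:
  w⁴ - w³ + 26w² + 408w = (w⁴ + 8w³ + 97w² + 510w) + (-9w³ - 71w² - 102w)
  w⁴ + 8w³ + 97w² + 510w = (-(1/9)w - 1/81)(-9w³ - 71w² - 102w) + ((6868/81)w² + (13736/27)w)
  -9w³ - 71w² - 102w = (-(729/6868)w - 81/404)((6868/81)w² + (13736/27)w) + (0)
Last nonzero remainder: (6868/81)w² + (13736/27)w. Dividing through by 6868/81 gives the monic gcd w² + 6w.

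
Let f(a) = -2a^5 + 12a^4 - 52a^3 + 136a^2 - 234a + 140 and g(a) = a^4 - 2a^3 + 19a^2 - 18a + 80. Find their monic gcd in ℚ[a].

By polynomial division,
  -2a^5 + 12a^4 - 52a^3 + 136a^2 - 234a + 140 = (-2a + 8)(a^4 - 2a^3 + 19a^2 - 18a + 80) + (2a^3 - 52a^2 + 70a - 500)
  a^4 - 2a^3 + 19a^2 - 18a + 80 = ((1/2)a + 12)(2a^3 - 52a^2 + 70a - 500) + (608a^2 - 608a + 6080)
  2a^3 - 52a^2 + 70a - 500 = ((1/304)a - 25/304)(608a^2 - 608a + 6080) + (0)
Last nonzero remainder: 608a^2 - 608a + 6080. Dividing through by 608 gives the monic gcd a^2 - a + 10.

a^2 - a + 10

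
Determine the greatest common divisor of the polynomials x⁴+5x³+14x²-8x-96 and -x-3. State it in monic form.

Repeated division with remainder:
  x⁴+5x³+14x²-8x-96 = (-x³-2x²-8x+32)(-x-3) + (0)
Last nonzero remainder: -x-3. Dividing through by -1 gives the monic gcd x+3.

x+3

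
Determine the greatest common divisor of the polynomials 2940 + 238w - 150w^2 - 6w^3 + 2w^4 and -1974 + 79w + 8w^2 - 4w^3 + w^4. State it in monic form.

-42 - w + w^2

Repeated division with remainder:
  2w^4 - 6w^3 - 150w^2 + 238w + 2940 = (2)(w^4 - 4w^3 + 8w^2 + 79w - 1974) + (2w^3 - 166w^2 + 80w + 6888)
  w^4 - 4w^3 + 8w^2 + 79w - 1974 = ((1/2)w + 79/2)(2w^3 - 166w^2 + 80w + 6888) + (6525w^2 - 6525w - 274050)
  2w^3 - 166w^2 + 80w + 6888 = ((2/6525)w - 164/6525)(6525w^2 - 6525w - 274050) + (0)
Last nonzero remainder: 6525w^2 - 6525w - 274050. Dividing through by 6525 gives the monic gcd w^2 - w - 42.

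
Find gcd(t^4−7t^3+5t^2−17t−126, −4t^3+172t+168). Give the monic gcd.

Repeated division with remainder:
  t^4−7t^3+5t^2−17t−126 = (−(1/4)t+7/4)(−4t^3+172t+168) + (48t^2−276t−420)
  −4t^3+172t+168 = (−(1/12)t−23/48)(48t^2−276t−420) + ((19/4)t−133/4)
  48t^2−276t−420 = ((192/19)t+240/19)((19/4)t−133/4) + (0)
Last nonzero remainder: (19/4)t−133/4. Dividing through by 19/4 gives the monic gcd t−7.

t−7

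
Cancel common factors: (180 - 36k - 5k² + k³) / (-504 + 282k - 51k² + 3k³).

(-30 + k + k²)/(84 - 33k + 3k²)

Repeated division with remainder:
  k³ - 5k² - 36k + 180 = (1/3)(3k³ - 51k² + 282k - 504) + (12k² - 130k + 348)
  3k³ - 51k² + 282k - 504 = ((1/4)k - 37/24)(12k² - 130k + 348) + (-(65/12)k + 65/2)
  12k² - 130k + 348 = (-(144/65)k + 696/65)(-(65/12)k + 65/2) + (0)
Last nonzero remainder: -(65/12)k + 65/2. Dividing through by -65/12 gives the monic gcd k - 6.
Cancel k - 6 from numerator and denominator to get the reduced form.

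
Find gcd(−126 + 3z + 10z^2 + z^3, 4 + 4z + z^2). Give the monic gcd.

1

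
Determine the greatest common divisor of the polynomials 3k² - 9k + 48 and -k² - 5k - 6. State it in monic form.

1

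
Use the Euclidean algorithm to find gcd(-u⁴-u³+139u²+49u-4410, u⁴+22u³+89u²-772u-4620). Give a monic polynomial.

u²+17u+70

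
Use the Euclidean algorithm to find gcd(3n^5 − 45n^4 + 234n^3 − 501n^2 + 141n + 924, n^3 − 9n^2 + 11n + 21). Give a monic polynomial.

Apply the Euclidean algorithm:
  3n^5 − 45n^4 + 234n^3 − 501n^2 + 141n + 924 = (3n^2 − 18n + 39)(n^3 − 9n^2 + 11n + 21) + (−15n^2 + 90n + 105)
  n^3 − 9n^2 + 11n + 21 = (−(1/15)n + 1/5)(−15n^2 + 90n + 105) + (0)
Last nonzero remainder: −15n^2 + 90n + 105. Dividing through by −15 gives the monic gcd n^2 − 6n − 7.

n^2 − 6n − 7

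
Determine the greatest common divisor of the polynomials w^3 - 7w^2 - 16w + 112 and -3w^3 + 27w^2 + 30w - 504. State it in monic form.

w^2 - 3w - 28

Repeated division with remainder:
  w^3 - 7w^2 - 16w + 112 = (-1/3)(-3w^3 + 27w^2 + 30w - 504) + (2w^2 - 6w - 56)
  -3w^3 + 27w^2 + 30w - 504 = (-(3/2)w + 9)(2w^2 - 6w - 56) + (0)
Last nonzero remainder: 2w^2 - 6w - 56. Dividing through by 2 gives the monic gcd w^2 - 3w - 28.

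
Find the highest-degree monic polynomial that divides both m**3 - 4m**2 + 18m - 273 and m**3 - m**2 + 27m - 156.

m**2 + 3m + 39

Euclidean algorithm in ℚ[m]:
  m**3 - 4m**2 + 18m - 273 = (m**3 - m**2 + 27m - 156) + (-3m**2 - 9m - 117)
  m**3 - m**2 + 27m - 156 = (-(1/3)m + 4/3)(-3m**2 - 9m - 117) + (0)
Last nonzero remainder: -3m**2 - 9m - 117. Dividing through by -3 gives the monic gcd m**2 + 3m + 39.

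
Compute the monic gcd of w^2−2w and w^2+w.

w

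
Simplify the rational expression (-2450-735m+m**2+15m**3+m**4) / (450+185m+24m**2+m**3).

Euclidean algorithm in ℚ[m]:
  m**4+15m**3+m**2-735m-2450 = (m-9)(m**3+24m**2+185m+450) + (32m**2+480m+1600)
  m**3+24m**2+185m+450 = ((1/32)m+9/32)(32m**2+480m+1600) + (0)
Last nonzero remainder: 32m**2+480m+1600. Dividing through by 32 gives the monic gcd m**2+15m+50.
Cancel m**2+15m+50 from numerator and denominator to get the reduced form.

(-49+m**2)/(9+m)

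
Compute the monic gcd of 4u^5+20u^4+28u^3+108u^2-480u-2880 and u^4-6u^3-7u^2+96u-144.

Apply the Euclidean algorithm:
  4u^5+20u^4+28u^3+108u^2-480u-2880 = (4u+44)(u^4-6u^3-7u^2+96u-144) + (320u^3+32u^2-4128u+3456)
  u^4-6u^3-7u^2+96u-144 = ((1/320)u-61/3200)(320u^3+32u^2-4128u+3456) + ((651/100)u^2+(651/100)u-1953/25)
  320u^3+32u^2-4128u+3456 = ((32000/651)u-9600/217)((651/100)u^2+(651/100)u-1953/25) + (0)
Last nonzero remainder: (651/100)u^2+(651/100)u-1953/25. Dividing through by 651/100 gives the monic gcd u^2+u-12.

u^2+u-12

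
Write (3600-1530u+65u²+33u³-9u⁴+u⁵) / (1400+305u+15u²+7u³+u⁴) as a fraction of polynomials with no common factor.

(18-9u+u²)/(7+u)

Repeated division with remainder:
  u⁵-9u⁴+33u³+65u²-1530u+3600 = (u-16)(u⁴+7u³+15u²+305u+1400) + (130u³+1950u+26000)
  u⁴+7u³+15u²+305u+1400 = ((1/130)u+7/130)(130u³+1950u+26000) + (0)
Last nonzero remainder: 130u³+1950u+26000. Dividing through by 130 gives the monic gcd u³+15u+200.
Cancel u³+15u+200 from numerator and denominator to get the reduced form.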